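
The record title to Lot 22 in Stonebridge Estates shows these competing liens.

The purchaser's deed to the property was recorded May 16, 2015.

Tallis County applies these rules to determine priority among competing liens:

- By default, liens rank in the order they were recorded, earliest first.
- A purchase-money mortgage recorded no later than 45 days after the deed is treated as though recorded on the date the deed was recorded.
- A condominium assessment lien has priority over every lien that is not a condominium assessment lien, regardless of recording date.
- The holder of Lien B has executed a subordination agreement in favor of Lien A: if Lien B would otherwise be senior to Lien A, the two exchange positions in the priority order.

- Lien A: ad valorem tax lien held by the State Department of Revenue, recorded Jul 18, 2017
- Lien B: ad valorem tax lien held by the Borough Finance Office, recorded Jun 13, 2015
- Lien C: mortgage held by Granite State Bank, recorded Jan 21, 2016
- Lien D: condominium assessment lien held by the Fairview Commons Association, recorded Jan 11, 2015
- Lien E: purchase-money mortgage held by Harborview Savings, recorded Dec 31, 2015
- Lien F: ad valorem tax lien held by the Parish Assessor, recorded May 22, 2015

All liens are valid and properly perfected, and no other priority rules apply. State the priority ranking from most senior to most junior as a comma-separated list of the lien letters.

Adjusting effective dates: E missed the 45-day window (229 days after the deed), so its recording date stands.
D, as a condominium assessment lien, has superpriority and ranks first.
Among the remaining liens, by effective date: F (May 22, 2015), B (Jun 13, 2015), E (Dec 31, 2015), C (Jan 21, 2016), A (Jul 18, 2017).
B would otherwise be senior to A, so under the subordination agreement B and A exchange positions.

D, F, A, E, C, B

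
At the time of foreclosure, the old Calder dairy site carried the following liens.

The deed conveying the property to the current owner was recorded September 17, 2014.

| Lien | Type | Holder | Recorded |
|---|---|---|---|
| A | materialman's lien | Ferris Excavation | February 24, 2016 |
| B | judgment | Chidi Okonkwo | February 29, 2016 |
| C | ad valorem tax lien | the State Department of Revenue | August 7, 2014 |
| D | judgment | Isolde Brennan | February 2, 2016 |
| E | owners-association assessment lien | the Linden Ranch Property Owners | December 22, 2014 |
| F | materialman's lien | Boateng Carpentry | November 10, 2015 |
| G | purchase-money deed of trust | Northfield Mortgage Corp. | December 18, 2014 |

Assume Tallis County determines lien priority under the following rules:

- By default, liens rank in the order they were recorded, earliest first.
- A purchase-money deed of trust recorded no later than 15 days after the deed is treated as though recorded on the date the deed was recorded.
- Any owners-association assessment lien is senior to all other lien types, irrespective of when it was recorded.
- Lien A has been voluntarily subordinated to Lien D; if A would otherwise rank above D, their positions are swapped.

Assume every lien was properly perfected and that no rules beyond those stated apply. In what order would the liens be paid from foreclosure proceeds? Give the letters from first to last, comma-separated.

E, C, G, F, D, A, B

First, effective dates: G was recorded 92 days after the deed, outside the 15-day window, so it keeps its recording date.
E is an owners-association assessment lien and takes priority over every other lien.
Remaining liens by effective date: C (August 7, 2014), G (December 18, 2014), F (November 10, 2015), D (February 2, 2016), A (February 24, 2016), B (February 29, 2016).
A already ranks below D; the subordination has no effect.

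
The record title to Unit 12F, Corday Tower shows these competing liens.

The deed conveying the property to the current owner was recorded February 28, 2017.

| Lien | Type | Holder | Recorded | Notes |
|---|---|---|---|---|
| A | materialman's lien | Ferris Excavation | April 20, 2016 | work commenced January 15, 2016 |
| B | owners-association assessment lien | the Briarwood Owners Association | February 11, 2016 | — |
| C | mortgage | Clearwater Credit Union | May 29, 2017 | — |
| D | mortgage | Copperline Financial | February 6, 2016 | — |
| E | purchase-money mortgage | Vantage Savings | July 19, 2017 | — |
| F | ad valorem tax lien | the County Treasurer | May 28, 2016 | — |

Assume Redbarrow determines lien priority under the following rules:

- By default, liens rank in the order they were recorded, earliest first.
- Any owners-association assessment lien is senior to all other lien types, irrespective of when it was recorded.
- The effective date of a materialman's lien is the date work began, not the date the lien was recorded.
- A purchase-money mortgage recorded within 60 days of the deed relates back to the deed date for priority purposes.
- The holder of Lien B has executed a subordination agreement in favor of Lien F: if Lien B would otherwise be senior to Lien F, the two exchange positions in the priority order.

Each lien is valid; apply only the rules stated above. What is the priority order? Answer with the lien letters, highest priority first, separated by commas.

First, effective dates: A is treated as recorded January 15, 2016, the work-commencement date; E was recorded 141 days after the deed, outside the 60-day window, so it keeps its recording date.
B is an owners-association assessment lien and takes priority over every other lien.
Ordering the rest by effective date: A (January 15, 2016), D (February 6, 2016), F (May 28, 2016), C (May 29, 2017), E (July 19, 2017).
B would otherwise be senior to F, so under the subordination agreement B and F exchange positions.

F, A, D, B, C, E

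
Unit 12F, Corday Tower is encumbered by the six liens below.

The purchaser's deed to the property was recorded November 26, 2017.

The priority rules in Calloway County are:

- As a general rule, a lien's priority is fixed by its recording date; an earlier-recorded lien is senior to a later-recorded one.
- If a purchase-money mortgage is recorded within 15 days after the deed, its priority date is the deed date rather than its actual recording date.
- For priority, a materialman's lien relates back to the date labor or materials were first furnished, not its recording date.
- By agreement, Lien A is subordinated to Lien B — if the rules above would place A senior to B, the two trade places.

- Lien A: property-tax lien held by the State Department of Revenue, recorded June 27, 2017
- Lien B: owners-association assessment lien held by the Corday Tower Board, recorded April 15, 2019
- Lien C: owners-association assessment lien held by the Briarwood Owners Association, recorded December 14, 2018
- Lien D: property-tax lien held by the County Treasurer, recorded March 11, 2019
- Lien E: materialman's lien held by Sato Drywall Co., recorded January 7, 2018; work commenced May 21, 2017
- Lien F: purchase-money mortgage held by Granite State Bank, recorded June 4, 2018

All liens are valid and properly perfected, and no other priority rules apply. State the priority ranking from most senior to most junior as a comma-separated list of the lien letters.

E, B, F, C, D, A

Effective dates: E is treated as recorded May 21, 2017, the work-commencement date; F was recorded 190 days after the deed, outside the 15-day window, so it keeps its recording date.
By effective date: E (May 21, 2017), A (June 27, 2017), F (June 4, 2018), C (December 14, 2018), D (March 11, 2019), B (April 15, 2019).
The subordination applies — A was senior to B — so A and B swap.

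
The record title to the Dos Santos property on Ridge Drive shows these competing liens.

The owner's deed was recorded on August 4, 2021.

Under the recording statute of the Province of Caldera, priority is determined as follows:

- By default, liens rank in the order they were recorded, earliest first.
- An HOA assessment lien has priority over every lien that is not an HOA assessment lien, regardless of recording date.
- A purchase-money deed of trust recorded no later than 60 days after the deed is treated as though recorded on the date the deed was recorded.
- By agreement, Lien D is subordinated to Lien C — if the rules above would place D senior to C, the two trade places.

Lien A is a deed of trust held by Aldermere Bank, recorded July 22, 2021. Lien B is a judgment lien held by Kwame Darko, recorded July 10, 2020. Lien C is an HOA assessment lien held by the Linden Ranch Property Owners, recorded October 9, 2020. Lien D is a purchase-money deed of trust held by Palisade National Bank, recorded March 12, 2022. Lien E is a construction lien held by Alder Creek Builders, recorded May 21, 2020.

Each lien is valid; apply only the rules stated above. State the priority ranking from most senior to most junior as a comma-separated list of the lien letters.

C, E, B, A, D

Effective dates after the stated exceptions: D missed the 60-day window (220 days after the deed), so its recording date stands.
C is an HOA assessment lien, so it outranks all other liens regardless of date.
Ordering the rest by effective date: E (May 21, 2020), B (July 10, 2020), A (July 22, 2021), D (March 12, 2022).
D is already junior to C, so the subordination agreement changes nothing.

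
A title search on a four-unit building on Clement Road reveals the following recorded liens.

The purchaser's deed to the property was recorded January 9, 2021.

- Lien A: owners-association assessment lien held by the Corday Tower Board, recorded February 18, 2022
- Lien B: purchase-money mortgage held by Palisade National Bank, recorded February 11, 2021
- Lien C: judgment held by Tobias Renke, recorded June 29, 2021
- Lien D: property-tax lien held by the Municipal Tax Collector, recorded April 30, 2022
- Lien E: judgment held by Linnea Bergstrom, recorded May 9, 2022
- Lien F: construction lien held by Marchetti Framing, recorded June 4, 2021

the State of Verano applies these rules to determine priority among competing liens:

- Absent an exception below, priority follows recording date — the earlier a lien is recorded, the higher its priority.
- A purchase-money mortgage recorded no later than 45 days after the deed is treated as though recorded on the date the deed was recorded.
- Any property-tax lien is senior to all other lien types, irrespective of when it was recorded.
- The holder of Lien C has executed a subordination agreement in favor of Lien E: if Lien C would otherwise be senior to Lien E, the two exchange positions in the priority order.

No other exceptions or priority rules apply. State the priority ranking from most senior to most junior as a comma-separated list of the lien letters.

Adjusting effective dates: B's effective date is the deed date, January 9, 2021.
D is a property-tax lien and takes priority over every other lien.
The other liens, earliest effective date first: B (January 9, 2021), F (June 4, 2021), C (June 29, 2021), A (February 18, 2022), E (May 9, 2022).
Because C would otherwise rank above E, the subordination swaps them.

D, B, F, E, A, C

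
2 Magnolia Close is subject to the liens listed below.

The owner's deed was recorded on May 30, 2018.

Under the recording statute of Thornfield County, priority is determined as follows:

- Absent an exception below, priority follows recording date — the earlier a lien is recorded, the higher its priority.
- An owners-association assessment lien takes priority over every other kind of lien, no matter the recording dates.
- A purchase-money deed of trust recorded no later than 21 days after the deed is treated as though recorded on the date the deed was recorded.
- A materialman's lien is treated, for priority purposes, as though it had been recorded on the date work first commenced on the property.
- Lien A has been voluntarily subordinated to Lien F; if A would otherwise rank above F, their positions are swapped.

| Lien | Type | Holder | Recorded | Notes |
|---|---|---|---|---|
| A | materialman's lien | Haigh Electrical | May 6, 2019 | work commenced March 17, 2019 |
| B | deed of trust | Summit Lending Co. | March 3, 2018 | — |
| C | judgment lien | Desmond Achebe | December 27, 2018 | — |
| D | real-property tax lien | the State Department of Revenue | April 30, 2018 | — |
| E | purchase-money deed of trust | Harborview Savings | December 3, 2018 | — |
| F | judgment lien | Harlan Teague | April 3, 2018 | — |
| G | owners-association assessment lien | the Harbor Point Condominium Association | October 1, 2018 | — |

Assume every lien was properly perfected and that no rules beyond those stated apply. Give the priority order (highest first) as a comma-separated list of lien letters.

Adjusting effective dates: A's effective date is March 17, 2019, when work began; E missed the 21-day window (187 days after the deed), so its recording date stands.
G is an owners-association assessment lien and takes priority over every other lien.
The other liens, earliest effective date first: B (March 3, 2018), F (April 3, 2018), D (April 30, 2018), E (December 3, 2018), C (December 27, 2018), A (March 17, 2019).
A already ranks below F; the subordination has no effect.

G, B, F, D, E, C, A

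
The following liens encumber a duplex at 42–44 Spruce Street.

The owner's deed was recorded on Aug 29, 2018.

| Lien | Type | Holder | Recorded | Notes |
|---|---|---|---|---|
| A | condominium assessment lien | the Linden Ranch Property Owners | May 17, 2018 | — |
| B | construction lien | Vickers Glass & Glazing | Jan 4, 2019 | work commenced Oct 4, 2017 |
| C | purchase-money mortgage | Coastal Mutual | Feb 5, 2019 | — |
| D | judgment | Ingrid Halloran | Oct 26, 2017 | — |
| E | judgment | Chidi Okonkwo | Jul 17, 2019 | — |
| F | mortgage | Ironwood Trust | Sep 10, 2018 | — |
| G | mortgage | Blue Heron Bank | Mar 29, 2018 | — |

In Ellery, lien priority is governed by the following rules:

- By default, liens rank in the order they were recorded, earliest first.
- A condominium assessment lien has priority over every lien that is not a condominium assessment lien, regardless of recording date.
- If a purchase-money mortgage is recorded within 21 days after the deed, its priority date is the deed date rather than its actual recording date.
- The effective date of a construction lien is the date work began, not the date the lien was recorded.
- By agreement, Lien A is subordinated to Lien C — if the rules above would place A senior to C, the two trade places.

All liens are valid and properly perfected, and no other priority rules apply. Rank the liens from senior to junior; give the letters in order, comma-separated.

Effective dates after the stated exceptions: B's effective date is Oct 4, 2017, when work began; C was recorded 160 days after the deed — beyond 21 days — so no relation-back applies.
A is a condominium assessment lien, so it outranks all other liens regardless of date.
Remaining liens by effective date: B (Oct 4, 2017), D (Oct 26, 2017), G (Mar 29, 2018), F (Sep 10, 2018), C (Feb 5, 2019), E (Jul 17, 2019).
A would otherwise be senior to C, so under the subordination agreement A and C exchange positions.

C, B, D, G, F, A, E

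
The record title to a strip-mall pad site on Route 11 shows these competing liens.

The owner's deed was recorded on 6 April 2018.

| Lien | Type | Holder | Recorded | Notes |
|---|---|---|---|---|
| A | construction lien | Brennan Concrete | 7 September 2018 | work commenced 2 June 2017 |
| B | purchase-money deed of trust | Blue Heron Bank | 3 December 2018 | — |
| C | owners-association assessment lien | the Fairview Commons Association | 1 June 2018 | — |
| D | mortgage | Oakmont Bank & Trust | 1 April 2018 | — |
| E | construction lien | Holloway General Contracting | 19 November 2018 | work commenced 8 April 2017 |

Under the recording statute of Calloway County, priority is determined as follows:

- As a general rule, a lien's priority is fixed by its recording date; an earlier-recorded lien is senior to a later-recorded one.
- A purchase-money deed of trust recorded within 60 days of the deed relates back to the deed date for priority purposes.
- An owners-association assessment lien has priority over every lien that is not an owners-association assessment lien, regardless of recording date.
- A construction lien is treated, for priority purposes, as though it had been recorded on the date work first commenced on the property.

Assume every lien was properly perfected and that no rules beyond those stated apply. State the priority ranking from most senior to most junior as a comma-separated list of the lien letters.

First, effective dates: A relates back to 2 June 2017 (work commenced); B was recorded 241 days after the deed — beyond 60 days — so no relation-back applies; E is treated as recorded 8 April 2017, the work-commencement date.
C is an owners-association assessment lien, so it outranks all other liens regardless of date.
Remaining liens by effective date: E (8 April 2017), A (2 June 2017), D (1 April 2018), B (3 December 2018).

C, E, A, D, B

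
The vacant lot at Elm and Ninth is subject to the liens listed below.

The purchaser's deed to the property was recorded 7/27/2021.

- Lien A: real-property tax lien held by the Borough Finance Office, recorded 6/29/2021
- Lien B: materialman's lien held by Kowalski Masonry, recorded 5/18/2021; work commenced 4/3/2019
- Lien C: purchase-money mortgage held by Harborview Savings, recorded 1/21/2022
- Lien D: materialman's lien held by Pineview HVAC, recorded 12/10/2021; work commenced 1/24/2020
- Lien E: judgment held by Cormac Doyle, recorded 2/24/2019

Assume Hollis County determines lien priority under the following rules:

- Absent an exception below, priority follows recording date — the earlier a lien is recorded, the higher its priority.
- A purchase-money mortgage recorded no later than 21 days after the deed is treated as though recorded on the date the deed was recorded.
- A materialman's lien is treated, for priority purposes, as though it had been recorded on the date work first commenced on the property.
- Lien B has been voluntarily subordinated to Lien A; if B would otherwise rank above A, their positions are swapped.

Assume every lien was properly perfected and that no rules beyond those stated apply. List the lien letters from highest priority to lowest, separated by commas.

First, effective dates: B relates back to 4/3/2019 (work commenced); C missed the 21-day window (178 days after the deed), so its recording date stands; D relates back to 1/24/2020 (work commenced).
By effective date, earliest first: E (2/24/2019), B (4/3/2019), D (1/24/2020), A (6/29/2021), C (1/21/2022).
B would otherwise be senior to A, so under the subordination agreement B and A exchange positions.

E, A, D, B, C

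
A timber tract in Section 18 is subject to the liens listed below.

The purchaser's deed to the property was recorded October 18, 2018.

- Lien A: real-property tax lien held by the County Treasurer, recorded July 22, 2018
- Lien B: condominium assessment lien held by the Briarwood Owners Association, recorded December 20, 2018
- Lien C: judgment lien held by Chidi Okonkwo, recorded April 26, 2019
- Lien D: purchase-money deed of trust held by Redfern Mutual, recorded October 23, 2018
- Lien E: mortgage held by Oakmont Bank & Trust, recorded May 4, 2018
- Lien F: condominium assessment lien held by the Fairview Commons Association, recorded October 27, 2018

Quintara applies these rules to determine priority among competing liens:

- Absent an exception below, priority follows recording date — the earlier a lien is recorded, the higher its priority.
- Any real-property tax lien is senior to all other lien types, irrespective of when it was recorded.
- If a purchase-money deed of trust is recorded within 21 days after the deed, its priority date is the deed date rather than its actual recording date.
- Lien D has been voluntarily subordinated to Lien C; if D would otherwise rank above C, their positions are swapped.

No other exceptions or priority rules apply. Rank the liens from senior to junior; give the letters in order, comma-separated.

A, E, C, F, B, D

Adjusting effective dates: D's effective date is the deed date, October 18, 2018.
A is a real-property tax lien, so it outranks all other liens regardless of date.
Among the remaining liens, by effective date: E (May 4, 2018), D (October 18, 2018), F (October 27, 2018), B (December 20, 2018), C (April 26, 2019).
The subordination applies — D was senior to C — so D and C swap.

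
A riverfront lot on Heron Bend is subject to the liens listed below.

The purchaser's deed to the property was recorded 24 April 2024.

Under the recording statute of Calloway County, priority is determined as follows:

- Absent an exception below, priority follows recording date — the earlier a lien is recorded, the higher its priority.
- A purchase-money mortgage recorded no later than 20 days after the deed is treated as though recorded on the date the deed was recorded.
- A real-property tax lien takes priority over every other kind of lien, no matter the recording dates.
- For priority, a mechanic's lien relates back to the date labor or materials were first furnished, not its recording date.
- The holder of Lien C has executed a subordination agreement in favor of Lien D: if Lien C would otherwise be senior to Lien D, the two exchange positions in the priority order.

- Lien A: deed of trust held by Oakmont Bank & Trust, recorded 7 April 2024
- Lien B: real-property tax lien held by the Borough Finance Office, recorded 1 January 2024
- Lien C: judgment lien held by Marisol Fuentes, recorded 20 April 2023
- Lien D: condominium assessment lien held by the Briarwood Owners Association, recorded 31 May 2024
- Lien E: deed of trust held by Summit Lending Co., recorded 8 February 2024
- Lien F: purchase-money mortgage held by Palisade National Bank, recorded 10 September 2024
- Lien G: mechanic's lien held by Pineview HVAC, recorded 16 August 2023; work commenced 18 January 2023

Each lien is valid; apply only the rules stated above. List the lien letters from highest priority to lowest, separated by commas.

B, G, D, E, A, C, F

Adjusting effective dates: F was recorded 139 days after the deed — beyond 20 days — so no relation-back applies; G's effective date is 18 January 2023, when work began.
B is a real-property tax lien and takes priority over every other lien.
Remaining liens by effective date: G (18 January 2023), C (20 April 2023), E (8 February 2024), A (7 April 2024), D (31 May 2024), F (10 September 2024).
C is senior to D before the subordination, so the two trade places.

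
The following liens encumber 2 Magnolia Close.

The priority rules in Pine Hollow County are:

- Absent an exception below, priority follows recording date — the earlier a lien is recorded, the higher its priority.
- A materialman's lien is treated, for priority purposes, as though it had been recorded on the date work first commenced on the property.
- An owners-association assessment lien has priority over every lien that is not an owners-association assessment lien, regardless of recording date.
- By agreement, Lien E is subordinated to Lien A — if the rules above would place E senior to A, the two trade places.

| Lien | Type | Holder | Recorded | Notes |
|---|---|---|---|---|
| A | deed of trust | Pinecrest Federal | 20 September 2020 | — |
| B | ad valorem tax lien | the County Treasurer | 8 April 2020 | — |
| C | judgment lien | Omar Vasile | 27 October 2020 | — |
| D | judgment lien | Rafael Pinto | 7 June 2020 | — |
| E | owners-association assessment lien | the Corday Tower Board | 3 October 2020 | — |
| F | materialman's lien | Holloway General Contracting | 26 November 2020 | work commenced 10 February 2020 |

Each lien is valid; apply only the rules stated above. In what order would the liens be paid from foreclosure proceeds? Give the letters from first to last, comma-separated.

Effective dates: F relates back to 10 February 2020 (work commenced).
E is an owners-association assessment lien and takes priority over every other lien.
Among the remaining liens, by effective date: F (10 February 2020), B (8 April 2020), D (7 June 2020), A (20 September 2020), C (27 October 2020).
E is senior to A before the subordination, so the two trade places.

A, F, B, D, E, C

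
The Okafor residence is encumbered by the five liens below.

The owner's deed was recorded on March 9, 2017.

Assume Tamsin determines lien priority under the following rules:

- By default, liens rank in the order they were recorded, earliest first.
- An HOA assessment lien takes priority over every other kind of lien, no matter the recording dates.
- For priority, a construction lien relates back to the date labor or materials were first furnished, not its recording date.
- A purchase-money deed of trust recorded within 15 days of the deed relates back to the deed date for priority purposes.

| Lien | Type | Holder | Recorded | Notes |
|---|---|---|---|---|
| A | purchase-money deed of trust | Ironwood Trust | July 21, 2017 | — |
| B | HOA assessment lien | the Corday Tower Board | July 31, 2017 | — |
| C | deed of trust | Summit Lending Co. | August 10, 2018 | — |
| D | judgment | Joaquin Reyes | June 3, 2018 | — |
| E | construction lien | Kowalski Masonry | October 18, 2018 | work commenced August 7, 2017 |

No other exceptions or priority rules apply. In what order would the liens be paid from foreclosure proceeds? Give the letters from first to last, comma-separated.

B, A, E, D, C

Effective dates after the stated exceptions: A was recorded 134 days after the deed — beyond 15 days — so no relation-back applies; E's effective date is August 7, 2017, when work began.
B is an HOA assessment lien and takes priority over every other lien.
The other liens, earliest effective date first: A (July 21, 2017), E (August 7, 2017), D (June 3, 2018), C (August 10, 2018).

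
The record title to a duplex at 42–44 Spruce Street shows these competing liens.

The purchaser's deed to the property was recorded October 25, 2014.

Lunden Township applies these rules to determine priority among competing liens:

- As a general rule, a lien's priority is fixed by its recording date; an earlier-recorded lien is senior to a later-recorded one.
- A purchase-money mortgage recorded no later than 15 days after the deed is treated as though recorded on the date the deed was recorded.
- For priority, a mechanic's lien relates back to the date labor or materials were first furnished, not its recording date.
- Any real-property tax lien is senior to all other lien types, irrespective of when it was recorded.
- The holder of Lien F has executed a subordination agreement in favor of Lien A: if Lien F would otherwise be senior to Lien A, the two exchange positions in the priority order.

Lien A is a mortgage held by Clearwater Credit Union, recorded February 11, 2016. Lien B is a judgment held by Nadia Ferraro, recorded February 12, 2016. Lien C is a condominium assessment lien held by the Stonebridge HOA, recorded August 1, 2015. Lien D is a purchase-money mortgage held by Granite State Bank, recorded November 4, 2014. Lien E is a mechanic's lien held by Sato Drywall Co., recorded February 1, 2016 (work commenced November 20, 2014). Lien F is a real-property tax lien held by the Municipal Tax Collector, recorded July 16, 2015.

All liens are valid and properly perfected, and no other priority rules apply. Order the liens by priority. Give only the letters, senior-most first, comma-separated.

First, effective dates: D's effective date is the deed date, October 25, 2014; E's effective date is November 20, 2014, when work began.
F is a real-property tax lien and takes priority over every other lien.
Ordering the rest by effective date: D (October 25, 2014), E (November 20, 2014), C (August 1, 2015), A (February 11, 2016), B (February 12, 2016).
F would otherwise be senior to A, so under the subordination agreement F and A exchange positions.

A, D, E, C, F, B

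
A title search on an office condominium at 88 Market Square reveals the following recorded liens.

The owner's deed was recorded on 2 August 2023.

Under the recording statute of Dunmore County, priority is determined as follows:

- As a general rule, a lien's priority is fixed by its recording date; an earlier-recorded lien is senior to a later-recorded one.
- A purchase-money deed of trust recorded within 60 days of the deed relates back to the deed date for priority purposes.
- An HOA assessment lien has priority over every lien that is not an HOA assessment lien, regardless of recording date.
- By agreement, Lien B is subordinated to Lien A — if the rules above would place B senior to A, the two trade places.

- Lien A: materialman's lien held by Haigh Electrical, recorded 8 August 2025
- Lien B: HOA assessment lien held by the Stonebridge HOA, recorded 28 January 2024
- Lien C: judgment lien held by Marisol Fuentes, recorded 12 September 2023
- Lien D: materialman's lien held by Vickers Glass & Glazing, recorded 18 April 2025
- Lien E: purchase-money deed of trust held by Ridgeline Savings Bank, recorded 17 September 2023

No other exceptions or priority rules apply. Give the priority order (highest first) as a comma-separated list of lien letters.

Effective dates after the stated exceptions: E's effective date is the deed date, 2 August 2023.
B is an HOA assessment lien, so it outranks all other liens regardless of date.
Among the remaining liens, by effective date: E (2 August 2023), C (12 September 2023), D (18 April 2025), A (8 August 2025).
B is senior to A before the subordination, so the two trade places.

A, E, C, D, B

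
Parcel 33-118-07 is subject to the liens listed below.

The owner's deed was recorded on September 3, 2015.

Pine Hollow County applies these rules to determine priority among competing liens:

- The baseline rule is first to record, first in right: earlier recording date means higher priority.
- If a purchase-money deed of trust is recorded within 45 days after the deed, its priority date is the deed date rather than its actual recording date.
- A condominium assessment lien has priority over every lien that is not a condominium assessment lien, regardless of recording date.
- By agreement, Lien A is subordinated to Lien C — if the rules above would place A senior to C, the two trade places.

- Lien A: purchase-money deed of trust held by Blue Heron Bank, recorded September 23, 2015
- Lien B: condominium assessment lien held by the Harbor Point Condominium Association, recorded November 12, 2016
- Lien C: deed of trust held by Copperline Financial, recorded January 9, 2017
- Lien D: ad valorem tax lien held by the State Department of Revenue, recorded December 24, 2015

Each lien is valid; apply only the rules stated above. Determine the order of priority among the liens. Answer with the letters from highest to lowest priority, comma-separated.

Adjusting effective dates: A's effective date is the deed date, September 3, 2015.
B, as a condominium assessment lien, has superpriority and ranks first.
Among the remaining liens, by effective date: A (September 3, 2015), D (December 24, 2015), C (January 9, 2017).
A is senior to C before the subordination, so the two trade places.

B, C, D, A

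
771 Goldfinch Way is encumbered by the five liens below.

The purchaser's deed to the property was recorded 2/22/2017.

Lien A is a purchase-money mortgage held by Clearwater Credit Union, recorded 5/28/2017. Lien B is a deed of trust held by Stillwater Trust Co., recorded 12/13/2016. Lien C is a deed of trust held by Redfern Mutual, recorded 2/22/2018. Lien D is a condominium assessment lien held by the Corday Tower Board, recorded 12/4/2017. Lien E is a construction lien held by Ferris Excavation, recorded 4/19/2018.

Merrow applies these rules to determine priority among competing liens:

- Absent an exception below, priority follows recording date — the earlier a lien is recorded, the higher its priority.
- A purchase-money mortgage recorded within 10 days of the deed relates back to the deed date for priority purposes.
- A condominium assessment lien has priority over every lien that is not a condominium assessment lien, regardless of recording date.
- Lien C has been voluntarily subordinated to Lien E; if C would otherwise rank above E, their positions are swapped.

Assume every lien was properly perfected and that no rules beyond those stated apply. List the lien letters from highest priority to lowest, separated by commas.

D, B, A, E, C

Adjusting effective dates: A was recorded 95 days after the deed — beyond 10 days — so no relation-back applies.
D is a condominium assessment lien and takes priority over every other lien.
Among the remaining liens, by effective date: B (12/13/2016), A (5/28/2017), C (2/22/2018), E (4/19/2018).
Because C would otherwise rank above E, the subordination swaps them.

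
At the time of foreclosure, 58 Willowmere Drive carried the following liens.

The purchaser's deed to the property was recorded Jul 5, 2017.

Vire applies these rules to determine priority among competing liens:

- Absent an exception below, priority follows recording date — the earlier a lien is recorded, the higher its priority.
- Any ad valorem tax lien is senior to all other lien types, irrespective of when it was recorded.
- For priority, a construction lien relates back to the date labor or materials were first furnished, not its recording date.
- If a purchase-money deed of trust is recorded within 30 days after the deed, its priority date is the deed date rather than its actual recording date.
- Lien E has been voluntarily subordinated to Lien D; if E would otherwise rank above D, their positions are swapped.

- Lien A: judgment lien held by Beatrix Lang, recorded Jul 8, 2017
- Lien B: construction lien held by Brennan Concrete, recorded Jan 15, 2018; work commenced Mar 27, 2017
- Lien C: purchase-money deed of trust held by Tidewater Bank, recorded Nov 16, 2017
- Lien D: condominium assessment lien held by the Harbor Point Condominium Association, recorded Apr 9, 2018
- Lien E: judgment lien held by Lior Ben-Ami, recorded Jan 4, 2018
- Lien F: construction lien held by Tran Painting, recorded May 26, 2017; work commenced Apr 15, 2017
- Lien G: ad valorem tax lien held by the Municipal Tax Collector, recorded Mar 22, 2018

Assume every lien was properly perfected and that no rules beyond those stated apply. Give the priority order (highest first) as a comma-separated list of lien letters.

Effective dates: B's effective date is Mar 27, 2017, when work began; C was recorded 134 days after the deed — beyond 30 days — so no relation-back applies; F's effective date is Apr 15, 2017, when work began.
G, as an ad valorem tax lien, has superpriority and ranks first.
The other liens, earliest effective date first: B (Mar 27, 2017), F (Apr 15, 2017), A (Jul 8, 2017), C (Nov 16, 2017), E (Jan 4, 2018), D (Apr 9, 2018).
E would otherwise be senior to D, so under the subordination agreement E and D exchange positions.

G, B, F, A, C, D, E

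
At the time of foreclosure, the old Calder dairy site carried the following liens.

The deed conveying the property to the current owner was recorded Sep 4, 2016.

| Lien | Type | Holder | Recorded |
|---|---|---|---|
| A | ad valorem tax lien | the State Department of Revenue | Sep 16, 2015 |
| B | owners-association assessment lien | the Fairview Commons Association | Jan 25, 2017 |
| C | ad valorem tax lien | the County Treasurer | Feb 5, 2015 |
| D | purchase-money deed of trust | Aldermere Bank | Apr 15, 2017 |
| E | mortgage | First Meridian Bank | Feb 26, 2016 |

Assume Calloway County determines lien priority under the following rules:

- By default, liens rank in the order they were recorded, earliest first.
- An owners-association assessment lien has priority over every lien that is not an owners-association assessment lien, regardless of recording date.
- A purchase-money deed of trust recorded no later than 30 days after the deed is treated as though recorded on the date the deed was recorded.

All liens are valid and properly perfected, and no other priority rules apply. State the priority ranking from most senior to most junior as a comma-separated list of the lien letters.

B, C, A, E, D

Effective dates after the stated exceptions: D was recorded 223 days after the deed — beyond 30 days — so no relation-back applies.
As an owners-association assessment lien, B is senior to every other lien.
Remaining liens by effective date: C (Feb 5, 2015), A (Sep 16, 2015), E (Feb 26, 2016), D (Apr 15, 2017).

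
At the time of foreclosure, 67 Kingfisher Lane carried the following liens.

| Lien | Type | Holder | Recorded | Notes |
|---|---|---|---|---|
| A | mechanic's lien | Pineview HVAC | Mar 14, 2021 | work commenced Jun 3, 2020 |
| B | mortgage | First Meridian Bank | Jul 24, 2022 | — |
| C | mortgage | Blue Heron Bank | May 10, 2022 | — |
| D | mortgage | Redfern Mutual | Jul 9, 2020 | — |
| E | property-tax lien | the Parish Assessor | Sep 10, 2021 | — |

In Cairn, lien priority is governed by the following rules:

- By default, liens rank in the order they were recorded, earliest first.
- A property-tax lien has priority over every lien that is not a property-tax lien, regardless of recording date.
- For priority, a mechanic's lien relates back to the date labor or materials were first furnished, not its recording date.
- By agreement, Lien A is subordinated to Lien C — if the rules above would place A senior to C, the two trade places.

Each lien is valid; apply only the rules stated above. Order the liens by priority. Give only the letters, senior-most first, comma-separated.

First, effective dates: A is treated as recorded Jun 3, 2020, the work-commencement date.
E, as a property-tax lien, has superpriority and ranks first.
Among the remaining liens, by effective date: A (Jun 3, 2020), D (Jul 9, 2020), C (May 10, 2022), B (Jul 24, 2022).
Because A would otherwise rank above C, the subordination swaps them.

E, C, D, A, B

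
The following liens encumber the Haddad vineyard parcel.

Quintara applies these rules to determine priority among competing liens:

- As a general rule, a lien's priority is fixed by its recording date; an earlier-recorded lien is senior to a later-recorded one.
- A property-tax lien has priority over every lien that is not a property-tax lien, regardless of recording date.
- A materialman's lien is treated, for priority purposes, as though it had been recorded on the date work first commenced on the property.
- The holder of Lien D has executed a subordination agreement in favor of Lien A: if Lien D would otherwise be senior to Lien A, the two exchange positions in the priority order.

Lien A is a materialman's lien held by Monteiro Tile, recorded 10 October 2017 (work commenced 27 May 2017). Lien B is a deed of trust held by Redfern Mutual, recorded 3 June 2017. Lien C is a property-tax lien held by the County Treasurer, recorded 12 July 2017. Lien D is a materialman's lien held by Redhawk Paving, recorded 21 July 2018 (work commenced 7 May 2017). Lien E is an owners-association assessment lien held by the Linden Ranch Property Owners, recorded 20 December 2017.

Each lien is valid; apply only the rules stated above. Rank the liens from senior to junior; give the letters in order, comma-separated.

Effective dates after the stated exceptions: A is treated as recorded 27 May 2017, the work-commencement date; D is treated as recorded 7 May 2017, the work-commencement date.
C is a property-tax lien, so it outranks all other liens regardless of date.
Remaining liens by effective date: D (7 May 2017), A (27 May 2017), B (3 June 2017), E (20 December 2017).
The subordination applies — D was senior to A — so D and A swap.

C, A, D, B, E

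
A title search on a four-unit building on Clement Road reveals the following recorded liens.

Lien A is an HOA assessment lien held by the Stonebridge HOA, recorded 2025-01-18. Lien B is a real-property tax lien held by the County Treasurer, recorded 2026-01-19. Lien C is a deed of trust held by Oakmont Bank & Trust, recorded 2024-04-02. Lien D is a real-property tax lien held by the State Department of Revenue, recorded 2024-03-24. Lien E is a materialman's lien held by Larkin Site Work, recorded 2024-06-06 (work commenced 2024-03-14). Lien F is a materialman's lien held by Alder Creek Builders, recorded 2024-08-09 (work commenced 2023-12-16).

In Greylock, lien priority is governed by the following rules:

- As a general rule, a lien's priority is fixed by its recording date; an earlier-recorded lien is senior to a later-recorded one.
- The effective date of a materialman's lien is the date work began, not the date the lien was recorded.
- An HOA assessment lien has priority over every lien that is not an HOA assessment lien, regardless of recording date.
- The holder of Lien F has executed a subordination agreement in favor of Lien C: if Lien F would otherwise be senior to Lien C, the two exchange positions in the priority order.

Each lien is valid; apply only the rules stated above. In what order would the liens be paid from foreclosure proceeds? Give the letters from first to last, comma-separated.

Effective dates: E's effective date is 2024-03-14, when work began; F is treated as recorded 2023-12-16, the work-commencement date.
A is an HOA assessment lien and takes priority over every other lien.
Remaining liens by effective date: F (2023-12-16), E (2024-03-14), D (2024-03-24), C (2024-04-02), B (2026-01-19).
F is senior to C before the subordination, so the two trade places.

A, C, E, D, F, B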